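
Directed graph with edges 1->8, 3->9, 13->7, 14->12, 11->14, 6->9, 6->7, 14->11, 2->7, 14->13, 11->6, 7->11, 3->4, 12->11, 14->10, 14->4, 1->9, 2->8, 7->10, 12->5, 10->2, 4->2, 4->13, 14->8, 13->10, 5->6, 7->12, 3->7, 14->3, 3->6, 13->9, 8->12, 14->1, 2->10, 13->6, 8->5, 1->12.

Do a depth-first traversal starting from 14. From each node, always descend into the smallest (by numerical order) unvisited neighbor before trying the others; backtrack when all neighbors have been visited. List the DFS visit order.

Visit 14
14 → 1
1 → 8
8 → 5
5 → 6
6 → 7
7 → 10
10 → 2
7 → 11
7 → 12
6 → 9
14 → 3
3 → 4
4 → 13

14 → 1 → 8 → 5 → 6 → 7 → 10 → 2 → 11 → 12 → 9 → 3 → 4 → 13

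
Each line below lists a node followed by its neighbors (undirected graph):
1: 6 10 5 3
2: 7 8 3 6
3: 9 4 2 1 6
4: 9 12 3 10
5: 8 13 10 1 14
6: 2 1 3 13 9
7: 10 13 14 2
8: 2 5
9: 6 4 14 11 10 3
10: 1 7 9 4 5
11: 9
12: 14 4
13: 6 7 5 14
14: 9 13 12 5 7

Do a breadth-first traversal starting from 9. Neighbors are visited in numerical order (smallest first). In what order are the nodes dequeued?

9, 3, 4, 6, 10, 11, 14, 1, 2, 12, 13, 5, 7, 8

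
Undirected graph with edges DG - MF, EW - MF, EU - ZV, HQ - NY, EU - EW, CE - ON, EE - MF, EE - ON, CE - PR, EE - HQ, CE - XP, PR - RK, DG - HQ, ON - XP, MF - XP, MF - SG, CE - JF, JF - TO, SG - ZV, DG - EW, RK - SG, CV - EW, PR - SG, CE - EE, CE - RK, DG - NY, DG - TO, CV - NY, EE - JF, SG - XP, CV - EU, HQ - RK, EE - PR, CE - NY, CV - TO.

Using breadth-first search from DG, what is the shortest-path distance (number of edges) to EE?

Level 0: DG
Level 1: EW, HQ, MF, NY, TO
Level 2: CE, CV, EE, EU, JF, RK, SG, XP
Level 3: ON, PR, ZV
EE first appears at level 2.

2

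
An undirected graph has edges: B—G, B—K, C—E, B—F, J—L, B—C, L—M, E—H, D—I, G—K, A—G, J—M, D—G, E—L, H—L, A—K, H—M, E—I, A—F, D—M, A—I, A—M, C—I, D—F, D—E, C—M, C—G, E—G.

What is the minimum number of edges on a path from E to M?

Level 0: E
Level 1: C, D, G, H, I, L
Level 2: A, B, F, J, K, M
M first appears at level 2.

2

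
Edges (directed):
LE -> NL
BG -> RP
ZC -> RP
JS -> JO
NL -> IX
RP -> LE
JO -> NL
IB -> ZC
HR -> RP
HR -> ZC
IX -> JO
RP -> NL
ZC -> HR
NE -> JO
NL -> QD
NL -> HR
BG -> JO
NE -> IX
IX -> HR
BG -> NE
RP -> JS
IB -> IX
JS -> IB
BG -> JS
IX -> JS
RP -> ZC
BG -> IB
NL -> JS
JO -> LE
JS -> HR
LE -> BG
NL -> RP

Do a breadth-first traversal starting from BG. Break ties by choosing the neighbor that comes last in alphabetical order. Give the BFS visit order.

Visit BG; enqueue RP, NE, JS, JO, IB → queue [RP, NE, JS, JO, IB]
Visit RP; enqueue ZC, NL, LE → queue [NE, JS, JO, IB, ZC, NL, LE]
Visit NE; enqueue IX → queue [JS, JO, IB, ZC, NL, LE, IX]
Visit JS; enqueue HR → queue [JO, IB, ZC, NL, LE, IX, HR]
Visit JO → queue [IB, ZC, NL, LE, IX, HR]
Visit IB → queue [ZC, NL, LE, IX, HR]
Visit ZC → queue [NL, LE, IX, HR]
Visit NL; enqueue QD → queue [LE, IX, HR, QD]
Visit LE → queue [IX, HR, QD]
Visit IX → queue [HR, QD]
Visit HR → queue [QD]
Visit QD → queue []

BG, RP, NE, JS, JO, IB, ZC, NL, LE, IX, HR, QD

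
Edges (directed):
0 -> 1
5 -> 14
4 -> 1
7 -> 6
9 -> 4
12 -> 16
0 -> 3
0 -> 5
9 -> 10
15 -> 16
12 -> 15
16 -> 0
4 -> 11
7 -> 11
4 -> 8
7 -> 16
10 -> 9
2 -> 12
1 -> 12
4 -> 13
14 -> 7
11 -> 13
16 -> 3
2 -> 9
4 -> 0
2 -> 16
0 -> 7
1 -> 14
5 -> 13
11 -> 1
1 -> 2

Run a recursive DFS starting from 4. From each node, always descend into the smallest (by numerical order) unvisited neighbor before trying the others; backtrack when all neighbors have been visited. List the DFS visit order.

Visit 4
4 → 0
0 → 1
1 → 2
2 → 9
9 → 10
2 → 12
12 → 15
15 → 16
16 → 3
1 → 14
14 → 7
7 → 6
7 → 11
11 → 13
0 → 5
4 → 8

4, 0, 1, 2, 9, 10, 12, 15, 16, 3, 14, 7, 6, 11, 13, 5, 8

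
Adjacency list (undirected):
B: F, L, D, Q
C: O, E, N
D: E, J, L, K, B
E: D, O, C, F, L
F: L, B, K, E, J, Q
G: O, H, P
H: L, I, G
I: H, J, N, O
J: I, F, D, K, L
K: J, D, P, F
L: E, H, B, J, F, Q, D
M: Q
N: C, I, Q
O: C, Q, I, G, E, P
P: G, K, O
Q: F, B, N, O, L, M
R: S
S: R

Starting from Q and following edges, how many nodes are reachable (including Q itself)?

BFS from Q visits: Q, O, N, M, L, F, B, P, I, G, E, C, J, H, D, K
Reachable nodes: 16 of 18 total.

16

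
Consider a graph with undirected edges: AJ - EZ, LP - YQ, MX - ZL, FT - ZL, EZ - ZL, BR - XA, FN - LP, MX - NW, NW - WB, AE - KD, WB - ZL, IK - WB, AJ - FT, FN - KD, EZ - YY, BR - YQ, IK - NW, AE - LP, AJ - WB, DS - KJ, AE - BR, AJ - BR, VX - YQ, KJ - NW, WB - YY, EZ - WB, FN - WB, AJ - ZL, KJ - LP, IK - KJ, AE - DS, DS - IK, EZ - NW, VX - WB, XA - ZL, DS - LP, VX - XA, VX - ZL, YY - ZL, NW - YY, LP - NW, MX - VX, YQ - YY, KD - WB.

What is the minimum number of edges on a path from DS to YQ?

2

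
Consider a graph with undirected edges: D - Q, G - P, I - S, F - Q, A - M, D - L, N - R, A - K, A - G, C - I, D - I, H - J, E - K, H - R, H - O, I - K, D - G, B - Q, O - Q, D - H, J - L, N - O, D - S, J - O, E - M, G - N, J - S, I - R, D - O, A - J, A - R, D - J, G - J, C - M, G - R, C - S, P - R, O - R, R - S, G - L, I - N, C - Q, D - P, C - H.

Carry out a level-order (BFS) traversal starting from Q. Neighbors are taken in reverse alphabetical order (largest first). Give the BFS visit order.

Q O F D C B R N J H S P L I G M A K E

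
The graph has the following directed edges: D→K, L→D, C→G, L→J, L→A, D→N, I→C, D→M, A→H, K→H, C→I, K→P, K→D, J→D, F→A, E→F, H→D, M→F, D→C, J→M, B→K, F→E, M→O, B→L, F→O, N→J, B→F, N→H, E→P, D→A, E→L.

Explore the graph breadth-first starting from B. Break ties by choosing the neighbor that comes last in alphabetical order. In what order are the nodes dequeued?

B -> L -> K -> F -> J -> D -> A -> P -> H -> O -> E -> M -> N -> C -> I -> G

Visit B; enqueue L, K, F → queue [L, K, F]
Visit L; enqueue J, D, A → queue [K, F, J, D, A]
Visit K; enqueue P, H → queue [F, J, D, A, P, H]
Visit F; enqueue O, E → queue [J, D, A, P, H, O, E]
Visit J; enqueue M → queue [D, A, P, H, O, E, M]
Visit D; enqueue N, C → queue [A, P, H, O, E, M, N, C]
Visit A → queue [P, H, O, E, M, N, C]
Visit P → queue [H, O, E, M, N, C]
Visit H → queue [O, E, M, N, C]
Visit O → queue [E, M, N, C]
Visit E → queue [M, N, C]
Visit M → queue [N, C]
Visit N → queue [C]
Visit C; enqueue I, G → queue [I, G]
Visit I → queue [G]
Visit G → queue []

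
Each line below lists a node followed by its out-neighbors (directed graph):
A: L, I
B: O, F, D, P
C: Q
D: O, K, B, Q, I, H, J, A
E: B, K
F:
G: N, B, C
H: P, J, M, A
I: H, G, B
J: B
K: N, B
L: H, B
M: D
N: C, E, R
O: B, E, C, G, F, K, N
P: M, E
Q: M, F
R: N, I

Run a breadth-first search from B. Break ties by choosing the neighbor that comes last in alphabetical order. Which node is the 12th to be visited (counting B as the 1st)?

Visit B; enqueue P, O, F, D → queue [P, O, F, D]
Visit P; enqueue M, E → queue [O, F, D, M, E]
Visit O; enqueue N, K, G, C → queue [F, D, M, E, N, K, G, C]
Visit F → queue [D, M, E, N, K, G, C]
Visit D; enqueue Q, J, I, H, A → queue [M, E, N, K, G, C, Q, J, I, H, A]
Visit M → queue [E, N, K, G, C, Q, J, I, H, A]
Visit E → queue [N, K, G, C, Q, J, I, H, A]
Visit N; enqueue R → queue [K, G, C, Q, J, I, H, A, R]
Visit K → queue [G, C, Q, J, I, H, A, R]
Visit G → queue [C, Q, J, I, H, A, R]
Visit C → queue [Q, J, I, H, A, R]
Visit Q → queue [J, I, H, A, R]
Visit J → queue [I, H, A, R]
Visit I → queue [H, A, R]
Visit H → queue [A, R]
Visit A; enqueue L → queue [R, L]
Visit R → queue [L]
Visit L → queue []

Visit order: B, P, O, F, D, M, E, N, K, G, C, Q, J, I, H, A, R, L

Q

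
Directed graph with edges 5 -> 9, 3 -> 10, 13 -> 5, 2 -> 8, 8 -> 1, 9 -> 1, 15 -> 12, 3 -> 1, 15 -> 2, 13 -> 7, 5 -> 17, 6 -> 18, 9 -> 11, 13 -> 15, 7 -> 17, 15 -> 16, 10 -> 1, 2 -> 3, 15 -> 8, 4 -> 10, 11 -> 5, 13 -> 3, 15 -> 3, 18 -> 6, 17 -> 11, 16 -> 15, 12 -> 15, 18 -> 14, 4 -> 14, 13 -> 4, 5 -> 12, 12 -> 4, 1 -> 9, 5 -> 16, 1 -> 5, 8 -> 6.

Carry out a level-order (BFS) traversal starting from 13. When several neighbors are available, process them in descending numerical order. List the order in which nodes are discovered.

13, 15, 7, 5, 4, 3, 16, 12, 8, 2, 17, 9, 14, 10, 1, 6, 11, 18

Visit 13; enqueue 15, 7, 5, 4, 3 → queue [15, 7, 5, 4, 3]
Visit 15; enqueue 16, 12, 8, 2 → queue [7, 5, 4, 3, 16, 12, 8, 2]
Visit 7; enqueue 17 → queue [5, 4, 3, 16, 12, 8, 2, 17]
Visit 5; enqueue 9 → queue [4, 3, 16, 12, 8, 2, 17, 9]
Visit 4; enqueue 14, 10 → queue [3, 16, 12, 8, 2, 17, 9, 14, 10]
Visit 3; enqueue 1 → queue [16, 12, 8, 2, 17, 9, 14, 10, 1]
Visit 16 → queue [12, 8, 2, 17, 9, 14, 10, 1]
Visit 12 → queue [8, 2, 17, 9, 14, 10, 1]
Visit 8; enqueue 6 → queue [2, 17, 9, 14, 10, 1, 6]
Visit 2 → queue [17, 9, 14, 10, 1, 6]
Visit 17; enqueue 11 → queue [9, 14, 10, 1, 6, 11]
Visit 9 → queue [14, 10, 1, 6, 11]
Visit 14 → queue [10, 1, 6, 11]
Visit 10 → queue [1, 6, 11]
Visit 1 → queue [6, 11]
Visit 6; enqueue 18 → queue [11, 18]
Visit 11 → queue [18]
Visit 18 → queue []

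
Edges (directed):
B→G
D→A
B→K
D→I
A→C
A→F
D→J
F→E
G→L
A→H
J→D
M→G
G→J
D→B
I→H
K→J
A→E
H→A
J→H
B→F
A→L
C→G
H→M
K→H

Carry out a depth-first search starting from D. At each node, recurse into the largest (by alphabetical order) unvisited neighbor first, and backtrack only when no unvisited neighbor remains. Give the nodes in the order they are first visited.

D, J, H, M, G, L, A, F, E, C, I, B, K

Visit D
D → J
J → H
H → M
M → G
G → L
H → A
A → F
F → E
A → C
D → I
D → B
B → K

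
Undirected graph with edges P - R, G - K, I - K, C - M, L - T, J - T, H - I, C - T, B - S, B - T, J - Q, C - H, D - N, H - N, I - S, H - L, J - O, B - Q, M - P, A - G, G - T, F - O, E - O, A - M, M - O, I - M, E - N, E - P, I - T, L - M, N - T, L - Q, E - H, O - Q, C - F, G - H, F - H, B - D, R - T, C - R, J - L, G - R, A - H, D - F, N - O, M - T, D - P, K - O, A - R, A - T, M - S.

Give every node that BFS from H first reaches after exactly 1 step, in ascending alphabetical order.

Level 0: H
Level 1: A, C, E, F, G, I, L, N
Level 2: D, J, K, M, O, P, Q, R, S, T
Level 3: B

A, C, E, F, G, I, L, N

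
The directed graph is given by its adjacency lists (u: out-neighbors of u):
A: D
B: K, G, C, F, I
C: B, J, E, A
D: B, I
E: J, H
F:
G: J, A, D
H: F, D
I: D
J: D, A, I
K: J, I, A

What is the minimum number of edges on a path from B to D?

2

Level 0: B
Level 1: C, F, G, I, K
Level 2: A, D, E, J
Level 3: H
D first appears at level 2.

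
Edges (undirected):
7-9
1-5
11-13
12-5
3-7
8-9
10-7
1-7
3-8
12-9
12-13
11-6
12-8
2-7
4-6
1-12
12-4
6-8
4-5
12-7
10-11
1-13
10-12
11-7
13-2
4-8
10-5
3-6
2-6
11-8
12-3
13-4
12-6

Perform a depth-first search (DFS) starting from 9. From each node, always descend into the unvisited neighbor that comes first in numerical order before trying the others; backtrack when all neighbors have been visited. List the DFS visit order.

9 -> 7 -> 1 -> 5 -> 4 -> 6 -> 2 -> 13 -> 11 -> 8 -> 3 -> 12 -> 10

Visit 9
9 → 7
7 → 1
1 → 5
5 → 4
4 → 6
6 → 2
2 → 13
13 → 11
11 → 8
8 → 3
3 → 12
12 → 10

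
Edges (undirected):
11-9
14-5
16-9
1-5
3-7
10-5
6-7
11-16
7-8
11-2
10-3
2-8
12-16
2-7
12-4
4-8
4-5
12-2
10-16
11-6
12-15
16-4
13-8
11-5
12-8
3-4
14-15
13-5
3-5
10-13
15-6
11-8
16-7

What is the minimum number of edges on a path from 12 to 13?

2

Level 0: 12
Level 1: 2, 4, 8, 15, 16
Level 2: 3, 5, 6, 7, 9, 10, 11, 13, 14
Level 3: 1
13 first appears at level 2.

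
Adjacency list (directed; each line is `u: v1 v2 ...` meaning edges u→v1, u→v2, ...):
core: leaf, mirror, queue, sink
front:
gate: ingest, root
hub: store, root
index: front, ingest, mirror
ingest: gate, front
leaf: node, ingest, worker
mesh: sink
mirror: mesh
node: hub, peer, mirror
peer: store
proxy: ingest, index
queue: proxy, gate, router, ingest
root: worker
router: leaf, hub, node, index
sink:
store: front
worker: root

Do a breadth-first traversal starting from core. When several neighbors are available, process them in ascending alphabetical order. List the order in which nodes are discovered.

core -> leaf -> mirror -> queue -> sink -> ingest -> node -> worker -> mesh -> gate -> proxy -> router -> front -> hub -> peer -> root -> index -> store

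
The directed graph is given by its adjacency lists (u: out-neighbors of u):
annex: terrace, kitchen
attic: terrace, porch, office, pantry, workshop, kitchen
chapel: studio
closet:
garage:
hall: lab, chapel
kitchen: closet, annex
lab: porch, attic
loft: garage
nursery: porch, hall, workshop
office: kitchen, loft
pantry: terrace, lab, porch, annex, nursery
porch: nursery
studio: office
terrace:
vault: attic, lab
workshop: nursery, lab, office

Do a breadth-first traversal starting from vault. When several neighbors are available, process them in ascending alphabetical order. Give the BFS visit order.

vault, attic, lab, kitchen, office, pantry, porch, terrace, workshop, annex, closet, loft, nursery, garage, hall, chapel, studio

Visit vault; enqueue attic, lab → queue [attic, lab]
Visit attic; enqueue kitchen, office, pantry, porch, terrace, workshop → queue [lab, kitchen, office, pantry, porch, terrace, workshop]
Visit lab → queue [kitchen, office, pantry, porch, terrace, workshop]
Visit kitchen; enqueue annex, closet → queue [office, pantry, porch, terrace, workshop, annex, closet]
Visit office; enqueue loft → queue [pantry, porch, terrace, workshop, annex, closet, loft]
Visit pantry; enqueue nursery → queue [porch, terrace, workshop, annex, closet, loft, nursery]
Visit porch → queue [terrace, workshop, annex, closet, loft, nursery]
Visit terrace → queue [workshop, annex, closet, loft, nursery]
Visit workshop → queue [annex, closet, loft, nursery]
Visit annex → queue [closet, loft, nursery]
Visit closet → queue [loft, nursery]
Visit loft; enqueue garage → queue [nursery, garage]
Visit nursery; enqueue hall → queue [garage, hall]
Visit garage → queue [hall]
Visit hall; enqueue chapel → queue [chapel]
Visit chapel; enqueue studio → queue [studio]
Visit studio → queue []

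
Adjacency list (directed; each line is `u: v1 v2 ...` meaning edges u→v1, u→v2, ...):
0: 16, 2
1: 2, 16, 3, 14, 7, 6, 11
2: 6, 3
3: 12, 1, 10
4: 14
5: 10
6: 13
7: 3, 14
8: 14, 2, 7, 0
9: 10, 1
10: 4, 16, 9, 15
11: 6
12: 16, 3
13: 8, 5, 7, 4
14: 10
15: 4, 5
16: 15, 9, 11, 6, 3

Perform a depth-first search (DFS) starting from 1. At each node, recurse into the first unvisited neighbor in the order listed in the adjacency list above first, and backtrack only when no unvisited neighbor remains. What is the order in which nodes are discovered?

1 2 6 13 8 14 10 4 16 15 5 9 11 3 12 7 0

Visit 1
1 → 2
2 → 6
6 → 13
13 → 8
8 → 14
14 → 10
10 → 4
10 → 16
16 → 15
15 → 5
16 → 9
16 → 11
16 → 3
3 → 12
8 → 7
8 → 0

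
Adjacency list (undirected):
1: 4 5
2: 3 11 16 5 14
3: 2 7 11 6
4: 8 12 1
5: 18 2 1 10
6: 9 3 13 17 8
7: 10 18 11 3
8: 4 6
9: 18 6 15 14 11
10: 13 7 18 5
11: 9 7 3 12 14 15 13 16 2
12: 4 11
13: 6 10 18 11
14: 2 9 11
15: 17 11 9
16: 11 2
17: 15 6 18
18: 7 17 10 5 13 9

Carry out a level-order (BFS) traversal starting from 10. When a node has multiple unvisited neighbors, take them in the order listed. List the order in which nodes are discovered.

Visit 10; enqueue 13, 7, 18, 5 → queue [13, 7, 18, 5]
Visit 13; enqueue 6, 11 → queue [7, 18, 5, 6, 11]
Visit 7; enqueue 3 → queue [18, 5, 6, 11, 3]
Visit 18; enqueue 17, 9 → queue [5, 6, 11, 3, 17, 9]
Visit 5; enqueue 2, 1 → queue [6, 11, 3, 17, 9, 2, 1]
Visit 6; enqueue 8 → queue [11, 3, 17, 9, 2, 1, 8]
Visit 11; enqueue 12, 14, 15, 16 → queue [3, 17, 9, 2, 1, 8, 12, 14, 15, 16]
Visit 3 → queue [17, 9, 2, 1, 8, 12, 14, 15, 16]
Visit 17 → queue [9, 2, 1, 8, 12, 14, 15, 16]
Visit 9 → queue [2, 1, 8, 12, 14, 15, 16]
Visit 2 → queue [1, 8, 12, 14, 15, 16]
Visit 1; enqueue 4 → queue [8, 12, 14, 15, 16, 4]
Visit 8 → queue [12, 14, 15, 16, 4]
Visit 12 → queue [14, 15, 16, 4]
Visit 14 → queue [15, 16, 4]
Visit 15 → queue [16, 4]
Visit 16 → queue [4]
Visit 4 → queue []

10 -> 13 -> 7 -> 18 -> 5 -> 6 -> 11 -> 3 -> 17 -> 9 -> 2 -> 1 -> 8 -> 12 -> 14 -> 15 -> 16 -> 4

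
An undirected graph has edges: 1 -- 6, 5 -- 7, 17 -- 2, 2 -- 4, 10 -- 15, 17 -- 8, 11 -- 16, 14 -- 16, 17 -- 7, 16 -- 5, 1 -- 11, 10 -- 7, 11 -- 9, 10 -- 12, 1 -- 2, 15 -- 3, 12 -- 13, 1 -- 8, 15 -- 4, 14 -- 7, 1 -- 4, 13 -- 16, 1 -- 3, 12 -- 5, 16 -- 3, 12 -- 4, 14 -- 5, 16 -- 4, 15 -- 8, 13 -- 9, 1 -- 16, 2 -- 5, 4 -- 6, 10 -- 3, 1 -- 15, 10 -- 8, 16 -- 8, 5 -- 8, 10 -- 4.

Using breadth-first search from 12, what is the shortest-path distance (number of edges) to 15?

Level 0: 12
Level 1: 4, 5, 10, 13
Level 2: 1, 2, 3, 6, 7, 8, 9, 14, 15, 16
Level 3: 11, 17
15 first appears at level 2.

2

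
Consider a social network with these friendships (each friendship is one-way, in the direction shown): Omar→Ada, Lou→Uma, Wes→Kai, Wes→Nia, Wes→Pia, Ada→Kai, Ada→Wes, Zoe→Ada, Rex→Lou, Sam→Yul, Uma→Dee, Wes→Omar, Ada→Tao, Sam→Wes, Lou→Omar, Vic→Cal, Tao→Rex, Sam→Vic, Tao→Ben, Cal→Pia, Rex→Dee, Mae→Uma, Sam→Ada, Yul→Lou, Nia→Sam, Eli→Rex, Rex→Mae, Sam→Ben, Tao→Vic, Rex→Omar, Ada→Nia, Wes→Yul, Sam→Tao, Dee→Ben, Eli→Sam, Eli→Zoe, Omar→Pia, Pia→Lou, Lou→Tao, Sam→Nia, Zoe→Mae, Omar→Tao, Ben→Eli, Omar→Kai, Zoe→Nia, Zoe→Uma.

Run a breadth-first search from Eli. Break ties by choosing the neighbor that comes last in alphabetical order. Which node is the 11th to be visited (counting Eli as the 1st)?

Visit Eli; enqueue Zoe, Sam, Rex → queue [Zoe, Sam, Rex]
Visit Zoe; enqueue Uma, Nia, Mae, Ada → queue [Sam, Rex, Uma, Nia, Mae, Ada]
Visit Sam; enqueue Yul, Wes, Vic, Tao, Ben → queue [Rex, Uma, Nia, Mae, Ada, Yul, Wes, Vic, Tao, Ben]
Visit Rex; enqueue Omar, Lou, Dee → queue [Uma, Nia, Mae, Ada, Yul, Wes, Vic, Tao, Ben, Omar, Lou, Dee]
Visit Uma → queue [Nia, Mae, Ada, Yul, Wes, Vic, Tao, Ben, Omar, Lou, Dee]
Visit Nia → queue [Mae, Ada, Yul, Wes, Vic, Tao, Ben, Omar, Lou, Dee]
Visit Mae → queue [Ada, Yul, Wes, Vic, Tao, Ben, Omar, Lou, Dee]
Visit Ada; enqueue Kai → queue [Yul, Wes, Vic, Tao, Ben, Omar, Lou, Dee, Kai]
Visit Yul → queue [Wes, Vic, Tao, Ben, Omar, Lou, Dee, Kai]
Visit Wes; enqueue Pia → queue [Vic, Tao, Ben, Omar, Lou, Dee, Kai, Pia]
Visit Vic; enqueue Cal → queue [Tao, Ben, Omar, Lou, Dee, Kai, Pia, Cal]
Visit Tao → queue [Ben, Omar, Lou, Dee, Kai, Pia, Cal]
Visit Ben → queue [Omar, Lou, Dee, Kai, Pia, Cal]
Visit Omar → queue [Lou, Dee, Kai, Pia, Cal]
Visit Lou → queue [Dee, Kai, Pia, Cal]
Visit Dee → queue [Kai, Pia, Cal]
Visit Kai → queue [Pia, Cal]
Visit Pia → queue [Cal]
Visit Cal → queue []

Visit order: Eli, Zoe, Sam, Rex, Uma, Nia, Mae, Ada, Yul, Wes, Vic, Tao, Ben, Omar, Lou, Dee, Kai, Pia, Cal

Vic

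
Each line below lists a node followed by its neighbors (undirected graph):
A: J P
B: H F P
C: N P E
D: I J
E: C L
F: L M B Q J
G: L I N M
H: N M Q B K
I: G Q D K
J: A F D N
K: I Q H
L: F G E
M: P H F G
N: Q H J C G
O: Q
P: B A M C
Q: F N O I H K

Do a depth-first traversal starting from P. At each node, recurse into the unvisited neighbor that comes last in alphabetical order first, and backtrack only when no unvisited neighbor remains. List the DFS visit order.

Visit P
P → M
M → H
H → Q
Q → O
Q → N
N → J
J → F
F → L
L → G
G → I
I → K
I → D
L → E
E → C
F → B
J → A

P, M, H, Q, O, N, J, F, L, G, I, K, D, E, C, B, A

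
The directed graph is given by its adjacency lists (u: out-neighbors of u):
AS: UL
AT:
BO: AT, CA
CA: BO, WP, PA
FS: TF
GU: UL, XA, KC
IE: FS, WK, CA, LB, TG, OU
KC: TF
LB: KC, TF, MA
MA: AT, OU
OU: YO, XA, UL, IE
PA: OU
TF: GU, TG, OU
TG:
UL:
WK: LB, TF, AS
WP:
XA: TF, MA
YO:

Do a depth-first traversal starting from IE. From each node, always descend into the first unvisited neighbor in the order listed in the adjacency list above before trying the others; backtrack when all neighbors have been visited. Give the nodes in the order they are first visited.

Visit IE
IE → FS
FS → TF
TF → GU
GU → UL
GU → XA
XA → MA
MA → AT
MA → OU
OU → YO
GU → KC
TF → TG
IE → WK
WK → LB
WK → AS
IE → CA
CA → BO
CA → WP
CA → PA

IE → FS → TF → GU → UL → XA → MA → AT → OU → YO → KC → TG → WK → LB → AS → CA → BO → WP → PA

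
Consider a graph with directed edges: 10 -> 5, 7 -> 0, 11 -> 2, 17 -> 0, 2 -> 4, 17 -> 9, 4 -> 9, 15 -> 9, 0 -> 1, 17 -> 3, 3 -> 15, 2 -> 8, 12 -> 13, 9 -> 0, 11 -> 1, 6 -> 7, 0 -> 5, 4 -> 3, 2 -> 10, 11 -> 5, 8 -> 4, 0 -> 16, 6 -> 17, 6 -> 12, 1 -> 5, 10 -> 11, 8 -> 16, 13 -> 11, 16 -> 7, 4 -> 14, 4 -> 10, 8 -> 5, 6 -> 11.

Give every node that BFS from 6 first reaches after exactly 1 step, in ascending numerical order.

Level 0: 6
Level 1: 7, 11, 12, 17
Level 2: 0, 1, 2, 3, 5, 9, 13
Level 3: 4, 8, 10, 15, 16
Level 4: 14

7, 11, 12, 17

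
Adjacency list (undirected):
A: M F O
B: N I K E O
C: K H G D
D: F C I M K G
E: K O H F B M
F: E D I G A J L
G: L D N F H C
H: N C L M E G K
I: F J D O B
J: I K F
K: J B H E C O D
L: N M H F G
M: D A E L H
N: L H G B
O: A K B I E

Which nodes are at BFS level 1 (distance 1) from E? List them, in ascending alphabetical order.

B, F, H, K, M, O

Level 0: E
Level 1: B, F, H, K, M, O
Level 2: A, C, D, G, I, J, L, N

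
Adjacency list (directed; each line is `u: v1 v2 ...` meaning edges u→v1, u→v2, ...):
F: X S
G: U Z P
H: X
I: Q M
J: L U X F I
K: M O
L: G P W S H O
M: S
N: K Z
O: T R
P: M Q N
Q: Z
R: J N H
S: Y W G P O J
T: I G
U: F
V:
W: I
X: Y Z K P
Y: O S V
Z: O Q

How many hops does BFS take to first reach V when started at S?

Level 0: S
Level 1: G, J, O, P, W, Y
Level 2: F, I, L, M, N, Q, R, T, U, V, X, Z
Level 3: H, K
V first appears at level 2.

2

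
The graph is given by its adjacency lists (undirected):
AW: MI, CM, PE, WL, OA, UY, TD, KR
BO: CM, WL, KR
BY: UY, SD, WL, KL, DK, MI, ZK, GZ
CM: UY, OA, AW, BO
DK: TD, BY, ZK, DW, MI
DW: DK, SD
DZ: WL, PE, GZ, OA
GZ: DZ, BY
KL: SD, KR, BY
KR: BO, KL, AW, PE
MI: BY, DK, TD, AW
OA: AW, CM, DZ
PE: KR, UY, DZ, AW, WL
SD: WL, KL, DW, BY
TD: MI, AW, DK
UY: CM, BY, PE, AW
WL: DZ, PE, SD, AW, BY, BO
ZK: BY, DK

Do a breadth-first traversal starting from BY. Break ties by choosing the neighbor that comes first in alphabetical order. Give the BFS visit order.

BY, DK, GZ, KL, MI, SD, UY, WL, ZK, DW, TD, DZ, KR, AW, CM, PE, BO, OA

Visit BY; enqueue DK, GZ, KL, MI, SD, UY, WL, ZK → queue [DK, GZ, KL, MI, SD, UY, WL, ZK]
Visit DK; enqueue DW, TD → queue [GZ, KL, MI, SD, UY, WL, ZK, DW, TD]
Visit GZ; enqueue DZ → queue [KL, MI, SD, UY, WL, ZK, DW, TD, DZ]
Visit KL; enqueue KR → queue [MI, SD, UY, WL, ZK, DW, TD, DZ, KR]
Visit MI; enqueue AW → queue [SD, UY, WL, ZK, DW, TD, DZ, KR, AW]
Visit SD → queue [UY, WL, ZK, DW, TD, DZ, KR, AW]
Visit UY; enqueue CM, PE → queue [WL, ZK, DW, TD, DZ, KR, AW, CM, PE]
Visit WL; enqueue BO → queue [ZK, DW, TD, DZ, KR, AW, CM, PE, BO]
Visit ZK → queue [DW, TD, DZ, KR, AW, CM, PE, BO]
Visit DW → queue [TD, DZ, KR, AW, CM, PE, BO]
Visit TD → queue [DZ, KR, AW, CM, PE, BO]
Visit DZ; enqueue OA → queue [KR, AW, CM, PE, BO, OA]
Visit KR → queue [AW, CM, PE, BO, OA]
Visit AW → queue [CM, PE, BO, OA]
Visit CM → queue [PE, BO, OA]
Visit PE → queue [BO, OA]
Visit BO → queue [OA]
Visit OA → queue []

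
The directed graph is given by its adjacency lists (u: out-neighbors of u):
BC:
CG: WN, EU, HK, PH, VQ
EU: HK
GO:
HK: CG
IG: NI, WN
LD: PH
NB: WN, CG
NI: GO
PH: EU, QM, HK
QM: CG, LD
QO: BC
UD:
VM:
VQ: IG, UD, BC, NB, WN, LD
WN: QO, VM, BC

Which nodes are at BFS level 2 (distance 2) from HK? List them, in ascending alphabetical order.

EU, PH, VQ, WN

Level 0: HK
Level 1: CG
Level 2: EU, PH, VQ, WN
Level 3: BC, IG, LD, NB, QM, QO, UD, VM
Level 4: NI
Level 5: GO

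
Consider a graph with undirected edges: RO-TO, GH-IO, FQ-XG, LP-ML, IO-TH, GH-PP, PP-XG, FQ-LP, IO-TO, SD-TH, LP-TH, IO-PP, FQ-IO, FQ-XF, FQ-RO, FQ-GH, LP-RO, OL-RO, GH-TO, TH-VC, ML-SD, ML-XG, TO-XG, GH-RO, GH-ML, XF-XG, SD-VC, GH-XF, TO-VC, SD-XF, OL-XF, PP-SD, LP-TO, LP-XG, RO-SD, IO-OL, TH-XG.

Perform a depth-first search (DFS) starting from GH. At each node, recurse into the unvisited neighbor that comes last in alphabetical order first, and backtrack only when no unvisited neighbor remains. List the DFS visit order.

GH XF XG TO VC TH SD RO OL IO PP FQ LP ML

Visit GH
GH → XF
XF → XG
XG → TO
TO → VC
VC → TH
TH → SD
SD → RO
RO → OL
OL → IO
IO → PP
IO → FQ
FQ → LP
LP → ML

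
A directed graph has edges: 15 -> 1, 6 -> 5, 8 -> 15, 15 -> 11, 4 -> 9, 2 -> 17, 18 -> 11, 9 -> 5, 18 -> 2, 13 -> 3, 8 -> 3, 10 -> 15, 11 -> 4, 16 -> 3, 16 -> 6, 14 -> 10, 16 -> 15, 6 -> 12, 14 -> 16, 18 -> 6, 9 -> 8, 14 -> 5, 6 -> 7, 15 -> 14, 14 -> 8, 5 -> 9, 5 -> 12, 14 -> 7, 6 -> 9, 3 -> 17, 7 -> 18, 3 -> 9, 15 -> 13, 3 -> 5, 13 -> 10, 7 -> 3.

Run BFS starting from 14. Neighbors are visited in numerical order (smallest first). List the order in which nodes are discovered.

14, 5, 7, 8, 10, 16, 9, 12, 3, 18, 15, 6, 17, 2, 11, 1, 13, 4

Visit 14; enqueue 5, 7, 8, 10, 16 → queue [5, 7, 8, 10, 16]
Visit 5; enqueue 9, 12 → queue [7, 8, 10, 16, 9, 12]
Visit 7; enqueue 3, 18 → queue [8, 10, 16, 9, 12, 3, 18]
Visit 8; enqueue 15 → queue [10, 16, 9, 12, 3, 18, 15]
Visit 10 → queue [16, 9, 12, 3, 18, 15]
Visit 16; enqueue 6 → queue [9, 12, 3, 18, 15, 6]
Visit 9 → queue [12, 3, 18, 15, 6]
Visit 12 → queue [3, 18, 15, 6]
Visit 3; enqueue 17 → queue [18, 15, 6, 17]
Visit 18; enqueue 2, 11 → queue [15, 6, 17, 2, 11]
Visit 15; enqueue 1, 13 → queue [6, 17, 2, 11, 1, 13]
Visit 6 → queue [17, 2, 11, 1, 13]
Visit 17 → queue [2, 11, 1, 13]
Visit 2 → queue [11, 1, 13]
Visit 11; enqueue 4 → queue [1, 13, 4]
Visit 1 → queue [13, 4]
Visit 13 → queue [4]
Visit 4 → queue []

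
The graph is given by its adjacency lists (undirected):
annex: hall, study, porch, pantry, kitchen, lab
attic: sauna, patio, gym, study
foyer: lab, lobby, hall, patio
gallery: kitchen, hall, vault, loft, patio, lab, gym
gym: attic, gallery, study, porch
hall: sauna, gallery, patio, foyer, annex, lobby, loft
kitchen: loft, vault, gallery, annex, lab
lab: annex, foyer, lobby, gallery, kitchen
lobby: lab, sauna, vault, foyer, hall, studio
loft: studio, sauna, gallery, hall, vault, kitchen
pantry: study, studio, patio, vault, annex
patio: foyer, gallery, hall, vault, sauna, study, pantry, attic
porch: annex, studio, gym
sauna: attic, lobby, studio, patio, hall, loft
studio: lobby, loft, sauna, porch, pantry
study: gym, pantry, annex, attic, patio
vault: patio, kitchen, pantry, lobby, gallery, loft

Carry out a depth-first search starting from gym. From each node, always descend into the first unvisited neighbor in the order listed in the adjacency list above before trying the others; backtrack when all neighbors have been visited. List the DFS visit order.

gym attic sauna lobby lab annex hall gallery kitchen loft studio porch pantry study patio foyer vault

Visit gym
gym → attic
attic → sauna
sauna → lobby
lobby → lab
lab → annex
annex → hall
hall → gallery
gallery → kitchen
kitchen → loft
loft → studio
studio → porch
studio → pantry
pantry → study
study → patio
patio → foyer
patio → vault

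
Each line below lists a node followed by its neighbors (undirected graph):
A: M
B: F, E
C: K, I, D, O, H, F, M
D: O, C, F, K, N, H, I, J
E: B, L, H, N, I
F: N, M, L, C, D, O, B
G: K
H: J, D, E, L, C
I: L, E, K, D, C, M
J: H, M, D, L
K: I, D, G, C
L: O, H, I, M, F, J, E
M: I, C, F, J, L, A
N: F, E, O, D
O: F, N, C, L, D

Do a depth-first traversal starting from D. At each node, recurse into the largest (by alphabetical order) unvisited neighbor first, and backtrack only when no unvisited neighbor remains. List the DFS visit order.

Visit D
D → O
O → N
N → F
F → M
M → L
L → J
J → H
H → E
E → I
I → K
K → G
K → C
E → B
M → A

D, O, N, F, M, L, J, H, E, I, K, G, C, B, A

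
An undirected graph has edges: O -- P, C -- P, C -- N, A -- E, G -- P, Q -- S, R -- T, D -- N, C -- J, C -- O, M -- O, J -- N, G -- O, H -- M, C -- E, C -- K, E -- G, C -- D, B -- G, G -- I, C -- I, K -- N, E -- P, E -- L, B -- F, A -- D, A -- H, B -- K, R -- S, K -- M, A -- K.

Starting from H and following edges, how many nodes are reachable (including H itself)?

16

BFS from H visits: H, M, A, O, K, E, D, P, G, C, N, B, L, I, J, F
Reachable nodes: 16 of 20 total.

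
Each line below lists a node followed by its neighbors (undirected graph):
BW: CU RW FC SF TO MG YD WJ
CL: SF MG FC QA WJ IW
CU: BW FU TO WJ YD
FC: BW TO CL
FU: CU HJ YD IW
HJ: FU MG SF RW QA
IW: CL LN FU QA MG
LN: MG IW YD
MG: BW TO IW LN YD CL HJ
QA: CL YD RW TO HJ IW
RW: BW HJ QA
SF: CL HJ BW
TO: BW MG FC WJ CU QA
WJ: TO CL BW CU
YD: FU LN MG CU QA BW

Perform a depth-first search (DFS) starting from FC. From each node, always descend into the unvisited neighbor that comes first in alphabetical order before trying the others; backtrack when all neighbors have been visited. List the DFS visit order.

Visit FC
FC → BW
BW → CU
CU → FU
FU → HJ
HJ → MG
MG → CL
CL → IW
IW → LN
LN → YD
YD → QA
QA → RW
QA → TO
TO → WJ
CL → SF

FC BW CU FU HJ MG CL IW LN YD QA RW TO WJ SF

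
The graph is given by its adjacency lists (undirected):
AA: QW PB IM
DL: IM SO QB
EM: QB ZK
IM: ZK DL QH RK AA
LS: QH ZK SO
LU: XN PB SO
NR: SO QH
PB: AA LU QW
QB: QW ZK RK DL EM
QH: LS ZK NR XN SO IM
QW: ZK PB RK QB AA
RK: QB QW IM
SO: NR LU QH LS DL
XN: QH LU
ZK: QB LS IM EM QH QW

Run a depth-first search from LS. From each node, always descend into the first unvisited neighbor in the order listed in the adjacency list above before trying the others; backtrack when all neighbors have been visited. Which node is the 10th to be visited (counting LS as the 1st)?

Visit LS
LS → QH
QH → ZK
ZK → QB
QB → QW
QW → PB
PB → AA
AA → IM
IM → DL
DL → SO
SO → NR
SO → LU
LU → XN
IM → RK
QB → EM

Visit order: LS, QH, ZK, QB, QW, PB, AA, IM, DL, SO, NR, LU, XN, RK, EM

SO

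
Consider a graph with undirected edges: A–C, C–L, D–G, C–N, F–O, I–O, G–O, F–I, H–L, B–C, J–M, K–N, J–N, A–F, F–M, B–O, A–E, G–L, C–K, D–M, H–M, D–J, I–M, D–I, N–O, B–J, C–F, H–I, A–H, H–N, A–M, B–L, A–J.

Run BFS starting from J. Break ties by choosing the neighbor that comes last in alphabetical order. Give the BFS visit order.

J → N → M → D → B → A → O → K → H → C → I → F → G → L → E

Visit J; enqueue N, M, D, B, A → queue [N, M, D, B, A]
Visit N; enqueue O, K, H, C → queue [M, D, B, A, O, K, H, C]
Visit M; enqueue I, F → queue [D, B, A, O, K, H, C, I, F]
Visit D; enqueue G → queue [B, A, O, K, H, C, I, F, G]
Visit B; enqueue L → queue [A, O, K, H, C, I, F, G, L]
Visit A; enqueue E → queue [O, K, H, C, I, F, G, L, E]
Visit O → queue [K, H, C, I, F, G, L, E]
Visit K → queue [H, C, I, F, G, L, E]
Visit H → queue [C, I, F, G, L, E]
Visit C → queue [I, F, G, L, E]
Visit I → queue [F, G, L, E]
Visit F → queue [G, L, E]
Visit G → queue [L, E]
Visit L → queue [E]
Visit E → queue []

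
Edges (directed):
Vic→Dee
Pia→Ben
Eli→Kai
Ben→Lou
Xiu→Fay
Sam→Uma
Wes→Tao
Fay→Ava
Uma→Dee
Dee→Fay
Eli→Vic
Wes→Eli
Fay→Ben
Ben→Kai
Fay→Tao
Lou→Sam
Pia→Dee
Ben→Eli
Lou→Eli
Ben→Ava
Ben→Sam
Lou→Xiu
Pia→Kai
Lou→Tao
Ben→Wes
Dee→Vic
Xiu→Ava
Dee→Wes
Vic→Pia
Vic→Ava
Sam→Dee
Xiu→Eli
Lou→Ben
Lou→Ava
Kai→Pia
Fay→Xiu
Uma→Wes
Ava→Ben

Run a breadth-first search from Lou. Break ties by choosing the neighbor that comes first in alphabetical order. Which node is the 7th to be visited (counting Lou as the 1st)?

Visit Lou; enqueue Ava, Ben, Eli, Sam, Tao, Xiu → queue [Ava, Ben, Eli, Sam, Tao, Xiu]
Visit Ava → queue [Ben, Eli, Sam, Tao, Xiu]
Visit Ben; enqueue Kai, Wes → queue [Eli, Sam, Tao, Xiu, Kai, Wes]
Visit Eli; enqueue Vic → queue [Sam, Tao, Xiu, Kai, Wes, Vic]
Visit Sam; enqueue Dee, Uma → queue [Tao, Xiu, Kai, Wes, Vic, Dee, Uma]
Visit Tao → queue [Xiu, Kai, Wes, Vic, Dee, Uma]
Visit Xiu; enqueue Fay → queue [Kai, Wes, Vic, Dee, Uma, Fay]
Visit Kai; enqueue Pia → queue [Wes, Vic, Dee, Uma, Fay, Pia]
Visit Wes → queue [Vic, Dee, Uma, Fay, Pia]
Visit Vic → queue [Dee, Uma, Fay, Pia]
Visit Dee → queue [Uma, Fay, Pia]
Visit Uma → queue [Fay, Pia]
Visit Fay → queue [Pia]
Visit Pia → queue []

Visit order: Lou, Ava, Ben, Eli, Sam, Tao, Xiu, Kai, Wes, Vic, Dee, Uma, Fay, Pia

Xiu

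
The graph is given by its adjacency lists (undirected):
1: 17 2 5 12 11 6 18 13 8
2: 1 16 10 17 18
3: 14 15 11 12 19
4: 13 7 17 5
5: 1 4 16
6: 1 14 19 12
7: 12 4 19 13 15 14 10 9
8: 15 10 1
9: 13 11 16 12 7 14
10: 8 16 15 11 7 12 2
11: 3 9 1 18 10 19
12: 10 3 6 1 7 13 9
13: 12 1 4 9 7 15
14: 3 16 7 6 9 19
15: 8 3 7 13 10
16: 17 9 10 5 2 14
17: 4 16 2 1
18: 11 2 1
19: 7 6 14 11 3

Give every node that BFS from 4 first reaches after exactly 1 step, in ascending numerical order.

Level 0: 4
Level 1: 5, 7, 13, 17
Level 2: 1, 2, 9, 10, 12, 14, 15, 16, 19
Level 3: 3, 6, 8, 11, 18

5, 7, 13, 17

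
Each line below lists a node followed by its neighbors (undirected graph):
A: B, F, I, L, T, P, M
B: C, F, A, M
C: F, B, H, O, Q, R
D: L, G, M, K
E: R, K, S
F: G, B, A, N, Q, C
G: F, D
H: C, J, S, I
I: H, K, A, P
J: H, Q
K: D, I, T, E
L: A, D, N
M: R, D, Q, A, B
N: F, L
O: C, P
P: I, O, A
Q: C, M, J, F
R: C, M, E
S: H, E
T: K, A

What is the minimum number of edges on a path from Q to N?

Level 0: Q
Level 1: C, F, J, M
Level 2: A, B, D, G, H, N, O, R
Level 3: E, I, K, L, P, S, T
N first appears at level 2.

2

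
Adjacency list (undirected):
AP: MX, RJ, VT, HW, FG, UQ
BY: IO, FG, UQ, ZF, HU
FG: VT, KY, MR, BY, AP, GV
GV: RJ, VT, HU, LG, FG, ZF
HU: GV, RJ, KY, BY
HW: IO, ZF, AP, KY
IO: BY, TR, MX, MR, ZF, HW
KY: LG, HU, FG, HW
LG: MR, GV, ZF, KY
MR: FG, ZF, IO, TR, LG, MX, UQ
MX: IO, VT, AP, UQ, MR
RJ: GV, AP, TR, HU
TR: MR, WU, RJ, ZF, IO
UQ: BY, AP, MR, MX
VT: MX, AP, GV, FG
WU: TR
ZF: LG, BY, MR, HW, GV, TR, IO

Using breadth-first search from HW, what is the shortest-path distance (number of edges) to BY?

Level 0: HW
Level 1: AP, IO, KY, ZF
Level 2: BY, FG, GV, HU, LG, MR, MX, RJ, TR, UQ, VT
Level 3: WU
BY first appears at level 2.

2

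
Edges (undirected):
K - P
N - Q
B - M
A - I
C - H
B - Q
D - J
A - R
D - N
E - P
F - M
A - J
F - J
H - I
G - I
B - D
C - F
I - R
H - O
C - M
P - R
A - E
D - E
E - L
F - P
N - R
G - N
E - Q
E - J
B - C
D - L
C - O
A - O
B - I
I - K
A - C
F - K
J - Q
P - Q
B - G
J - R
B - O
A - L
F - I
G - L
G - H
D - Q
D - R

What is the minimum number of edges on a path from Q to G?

2

Level 0: Q
Level 1: B, D, E, J, N, P
Level 2: A, C, F, G, I, K, L, M, O, R
Level 3: H
G first appears at level 2.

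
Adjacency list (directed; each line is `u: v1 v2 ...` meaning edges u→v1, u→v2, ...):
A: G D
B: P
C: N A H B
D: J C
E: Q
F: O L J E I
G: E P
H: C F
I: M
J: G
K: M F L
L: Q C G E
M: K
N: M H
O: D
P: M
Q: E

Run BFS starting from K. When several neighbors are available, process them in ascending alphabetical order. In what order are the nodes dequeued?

K F L M E I J O C G Q D A B H N P

Visit K; enqueue F, L, M → queue [F, L, M]
Visit F; enqueue E, I, J, O → queue [L, M, E, I, J, O]
Visit L; enqueue C, G, Q → queue [M, E, I, J, O, C, G, Q]
Visit M → queue [E, I, J, O, C, G, Q]
Visit E → queue [I, J, O, C, G, Q]
Visit I → queue [J, O, C, G, Q]
Visit J → queue [O, C, G, Q]
Visit O; enqueue D → queue [C, G, Q, D]
Visit C; enqueue A, B, H, N → queue [G, Q, D, A, B, H, N]
Visit G; enqueue P → queue [Q, D, A, B, H, N, P]
Visit Q → queue [D, A, B, H, N, P]
Visit D → queue [A, B, H, N, P]
Visit A → queue [B, H, N, P]
Visit B → queue [H, N, P]
Visit H → queue [N, P]
Visit N → queue [P]
Visit P → queue []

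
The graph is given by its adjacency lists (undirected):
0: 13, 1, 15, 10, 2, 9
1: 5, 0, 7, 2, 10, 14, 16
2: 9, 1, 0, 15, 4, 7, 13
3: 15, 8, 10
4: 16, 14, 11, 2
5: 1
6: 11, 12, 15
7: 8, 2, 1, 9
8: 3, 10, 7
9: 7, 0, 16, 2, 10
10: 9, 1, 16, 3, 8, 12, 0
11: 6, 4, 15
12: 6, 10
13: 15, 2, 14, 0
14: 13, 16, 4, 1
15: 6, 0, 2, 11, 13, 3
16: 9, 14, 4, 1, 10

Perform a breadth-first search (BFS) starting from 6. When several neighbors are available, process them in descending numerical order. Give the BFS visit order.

6 -> 15 -> 12 -> 11 -> 13 -> 3 -> 2 -> 0 -> 10 -> 4 -> 14 -> 8 -> 9 -> 7 -> 1 -> 16 -> 5

Visit 6; enqueue 15, 12, 11 → queue [15, 12, 11]
Visit 15; enqueue 13, 3, 2, 0 → queue [12, 11, 13, 3, 2, 0]
Visit 12; enqueue 10 → queue [11, 13, 3, 2, 0, 10]
Visit 11; enqueue 4 → queue [13, 3, 2, 0, 10, 4]
Visit 13; enqueue 14 → queue [3, 2, 0, 10, 4, 14]
Visit 3; enqueue 8 → queue [2, 0, 10, 4, 14, 8]
Visit 2; enqueue 9, 7, 1 → queue [0, 10, 4, 14, 8, 9, 7, 1]
Visit 0 → queue [10, 4, 14, 8, 9, 7, 1]
Visit 10; enqueue 16 → queue [4, 14, 8, 9, 7, 1, 16]
Visit 4 → queue [14, 8, 9, 7, 1, 16]
Visit 14 → queue [8, 9, 7, 1, 16]
Visit 8 → queue [9, 7, 1, 16]
Visit 9 → queue [7, 1, 16]
Visit 7 → queue [1, 16]
Visit 1; enqueue 5 → queue [16, 5]
Visit 16 → queue [5]
Visit 5 → queue []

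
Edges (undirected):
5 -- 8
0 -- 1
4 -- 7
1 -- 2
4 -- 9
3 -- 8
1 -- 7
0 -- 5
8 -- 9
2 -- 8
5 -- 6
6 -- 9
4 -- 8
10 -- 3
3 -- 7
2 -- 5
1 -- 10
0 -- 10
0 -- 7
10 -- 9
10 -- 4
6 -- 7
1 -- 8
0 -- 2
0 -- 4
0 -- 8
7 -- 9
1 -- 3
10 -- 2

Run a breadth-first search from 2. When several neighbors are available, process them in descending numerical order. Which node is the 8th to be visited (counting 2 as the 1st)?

4

Visit 2; enqueue 10, 8, 5, 1, 0 → queue [10, 8, 5, 1, 0]
Visit 10; enqueue 9, 4, 3 → queue [8, 5, 1, 0, 9, 4, 3]
Visit 8 → queue [5, 1, 0, 9, 4, 3]
Visit 5; enqueue 6 → queue [1, 0, 9, 4, 3, 6]
Visit 1; enqueue 7 → queue [0, 9, 4, 3, 6, 7]
Visit 0 → queue [9, 4, 3, 6, 7]
Visit 9 → queue [4, 3, 6, 7]
Visit 4 → queue [3, 6, 7]
Visit 3 → queue [6, 7]
Visit 6 → queue [7]
Visit 7 → queue []

Visit order: 2, 10, 8, 5, 1, 0, 9, 4, 3, 6, 7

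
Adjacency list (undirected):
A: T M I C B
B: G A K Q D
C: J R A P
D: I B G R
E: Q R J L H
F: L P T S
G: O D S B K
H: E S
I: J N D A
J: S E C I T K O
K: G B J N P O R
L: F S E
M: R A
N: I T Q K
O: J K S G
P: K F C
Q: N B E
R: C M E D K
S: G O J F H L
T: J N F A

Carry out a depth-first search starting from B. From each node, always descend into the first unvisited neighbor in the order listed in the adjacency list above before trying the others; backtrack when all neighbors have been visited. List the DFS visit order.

B -> G -> O -> J -> S -> F -> L -> E -> Q -> N -> I -> D -> R -> C -> A -> T -> M -> P -> K -> H

Visit B
B → G
G → O
O → J
J → S
S → F
F → L
L → E
E → Q
Q → N
N → I
I → D
D → R
R → C
C → A
A → T
A → M
C → P
P → K
E → H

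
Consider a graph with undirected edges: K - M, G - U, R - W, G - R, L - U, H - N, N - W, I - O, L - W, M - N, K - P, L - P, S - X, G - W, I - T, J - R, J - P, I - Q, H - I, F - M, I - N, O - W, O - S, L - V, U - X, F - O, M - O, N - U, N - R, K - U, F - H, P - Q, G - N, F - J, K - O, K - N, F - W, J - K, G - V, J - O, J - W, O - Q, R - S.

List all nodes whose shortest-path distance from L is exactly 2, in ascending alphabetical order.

Level 0: L
Level 1: P, U, V, W
Level 2: F, G, J, K, N, O, Q, R, X
Level 3: H, I, M, S
Level 4: T

F, G, J, K, N, O, Q, R, X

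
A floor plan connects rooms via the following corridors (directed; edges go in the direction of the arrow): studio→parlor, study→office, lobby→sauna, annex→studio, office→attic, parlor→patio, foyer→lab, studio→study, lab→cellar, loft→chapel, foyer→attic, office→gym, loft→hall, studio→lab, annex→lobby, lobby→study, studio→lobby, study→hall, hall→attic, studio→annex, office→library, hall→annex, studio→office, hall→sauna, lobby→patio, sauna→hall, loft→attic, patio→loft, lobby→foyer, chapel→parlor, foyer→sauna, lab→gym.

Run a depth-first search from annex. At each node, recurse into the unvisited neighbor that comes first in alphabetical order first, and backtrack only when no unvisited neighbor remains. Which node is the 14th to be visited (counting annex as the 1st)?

Visit annex
annex → lobby
lobby → foyer
foyer → attic
foyer → lab
lab → cellar
lab → gym
foyer → sauna
sauna → hall
lobby → patio
patio → loft
loft → chapel
chapel → parlor
lobby → study
study → office
office → library
annex → studio

Visit order: annex, lobby, foyer, attic, lab, cellar, gym, sauna, hall, patio, loft, chapel, parlor, study, office, library, studio

study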